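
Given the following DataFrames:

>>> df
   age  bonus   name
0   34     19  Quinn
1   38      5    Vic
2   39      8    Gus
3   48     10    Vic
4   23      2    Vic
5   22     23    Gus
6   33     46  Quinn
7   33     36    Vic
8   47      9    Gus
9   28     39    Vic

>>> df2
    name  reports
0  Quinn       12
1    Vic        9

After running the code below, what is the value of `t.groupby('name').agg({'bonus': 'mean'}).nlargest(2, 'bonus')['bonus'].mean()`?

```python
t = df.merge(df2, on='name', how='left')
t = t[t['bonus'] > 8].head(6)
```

27.75

merge on 'name' (how='left') → 10 rows:
   age  bonus   name  reports
0   34     19  Quinn     12.0
1   38      5    Vic      9.0
2   39      8    Gus      NaN
3   48     10    Vic      9.0
4   23      2    Vic      9.0
5   22     23    Gus      NaN
6   33     46  Quinn     12.0
7   33     36    Vic      9.0
8   47      9    Gus      NaN
9   28     39    Vic      9.0
filter rows where bonus > 8:
   age  bonus   name  reports
0   34     19  Quinn     12.0
3   48     10    Vic      9.0
5   22     23    Gus      NaN
6   33     46  Quinn     12.0
7   33     36    Vic      9.0
8   47      9    Gus      NaN
9   28     39    Vic      9.0
take first 6 rows:
   age  bonus   name  reports
0   34     19  Quinn     12.0
3   48     10    Vic      9.0
5   22     23    Gus      NaN
6   33     46  Quinn     12.0
7   33     36    Vic      9.0
8   47      9    Gus      NaN
group by name, mean of bonus:
       bonus
name        
Gus     16.0
Quinn   32.5
Vic     23.0
take 2 rows with largest bonus:
       bonus
name        
Quinn   32.5
Vic     23.0
Reading off the mean of column 'bonus', we get 27.75.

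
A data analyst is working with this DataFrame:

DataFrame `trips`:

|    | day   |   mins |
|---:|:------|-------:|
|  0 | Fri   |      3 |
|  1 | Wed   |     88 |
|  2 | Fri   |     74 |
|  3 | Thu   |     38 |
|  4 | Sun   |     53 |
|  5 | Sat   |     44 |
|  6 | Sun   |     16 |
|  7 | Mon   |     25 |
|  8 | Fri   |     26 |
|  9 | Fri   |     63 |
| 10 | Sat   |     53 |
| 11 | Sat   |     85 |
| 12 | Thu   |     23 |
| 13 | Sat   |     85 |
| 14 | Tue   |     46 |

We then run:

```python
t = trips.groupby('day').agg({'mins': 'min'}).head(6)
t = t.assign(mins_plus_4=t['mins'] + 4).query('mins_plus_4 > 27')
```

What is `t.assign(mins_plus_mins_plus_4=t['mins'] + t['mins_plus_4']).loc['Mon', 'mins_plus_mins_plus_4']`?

54

group by day, min of mins:
     mins
day      
Fri     3
Mon    25
Sat    44
Sun    16
Thu    23
Tue    46
Wed    88
take first 6 rows:
     mins
day      
Fri     3
Mon    25
Sat    44
Sun    16
Thu    23
Tue    46
add column mins_plus_4 = t['mins'] + 4:
     mins  mins_plus_4
day                   
Fri     3            7
Mon    25           29
Sat    44           48
Sun    16           20
Thu    23           27
Tue    46           50
filter rows where mins_plus_4 > 27:
     mins  mins_plus_4
day                   
Mon    25           29
Sat    44           48
Tue    46           50
add column mins_plus_mins_plus_4 = t['mins'] + t['mins_plus_4']:
     mins  mins_plus_4  mins_plus_mins_plus_4
day                                          
Mon    25           29                     54
Sat    44           48                     92
Tue    46           50                     96
Hence 54.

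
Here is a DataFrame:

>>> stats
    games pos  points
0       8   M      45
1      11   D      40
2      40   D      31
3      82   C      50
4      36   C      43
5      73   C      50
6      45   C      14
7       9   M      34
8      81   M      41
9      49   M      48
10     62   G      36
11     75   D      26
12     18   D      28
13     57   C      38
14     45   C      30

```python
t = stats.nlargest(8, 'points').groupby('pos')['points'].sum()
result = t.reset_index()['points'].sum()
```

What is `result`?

355

take 8 rows with largest points:
    games pos  points
3      82   C      50
5      73   C      50
9      49   M      48
0       8   M      45
4      36   C      43
8      81   M      41
1      11   D      40
13     57   C      38
group by pos, sum of points:
pos
C    181
D     40
M    134
Name: points, dtype: int64
reset_index():
  pos  points
0   C     181
1   D      40
2   M     134
So sum() = 355.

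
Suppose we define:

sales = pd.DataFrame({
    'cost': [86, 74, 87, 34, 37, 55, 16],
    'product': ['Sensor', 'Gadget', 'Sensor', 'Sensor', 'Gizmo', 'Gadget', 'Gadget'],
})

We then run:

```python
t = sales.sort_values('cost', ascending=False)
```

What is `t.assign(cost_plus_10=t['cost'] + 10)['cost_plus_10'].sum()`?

sort by cost descending:
   cost product
2    87  Sensor
0    86  Sensor
1    74  Gadget
5    55  Gadget
4    37   Gizmo
3    34  Sensor
6    16  Gadget
add column cost_plus_10 = t['cost'] + 10:
   cost product  cost_plus_10
2    87  Sensor            97
0    86  Sensor            96
1    74  Gadget            84
5    55  Gadget            65
4    37   Gizmo            47
3    34  Sensor            44
6    16  Gadget            26
sum of column 'cost_plus_10' → 459

459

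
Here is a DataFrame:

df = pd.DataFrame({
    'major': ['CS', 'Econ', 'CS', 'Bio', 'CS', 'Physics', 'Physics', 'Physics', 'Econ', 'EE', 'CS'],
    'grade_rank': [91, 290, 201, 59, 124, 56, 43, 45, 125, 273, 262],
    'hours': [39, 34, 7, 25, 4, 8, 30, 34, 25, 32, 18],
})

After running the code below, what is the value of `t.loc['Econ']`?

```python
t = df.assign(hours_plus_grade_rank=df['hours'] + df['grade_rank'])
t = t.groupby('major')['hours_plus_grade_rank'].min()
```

150

add column hours_plus_grade_rank = df['hours'] + df['grade_rank']:
      major  grade_rank  hours  hours_plus_grade_rank
0        CS          91     39                    130
1      Econ         290     34                    324
2        CS         201      7                    208
3       Bio          59     25                     84
4        CS         124      4                    128
5   Physics          56      8                     64
6   Physics          43     30                     73
7   Physics          45     34                     79
8      Econ         125     25                    150
9        EE         273     32                    305
10       CS         262     18                    280
group by major, min of hours_plus_grade_rank:
major
Bio         84
CS         128
EE         305
Econ       150
Physics     64
Name: hours_plus_grade_rank, dtype: int64
So loc['Econ'] = 150.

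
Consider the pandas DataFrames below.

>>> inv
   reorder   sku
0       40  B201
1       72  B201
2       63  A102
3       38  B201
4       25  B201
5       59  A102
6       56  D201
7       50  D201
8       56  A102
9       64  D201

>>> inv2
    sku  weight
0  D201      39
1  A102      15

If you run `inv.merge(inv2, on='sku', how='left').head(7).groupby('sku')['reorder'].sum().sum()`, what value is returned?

merge on 'sku' (how='left') → 10 rows:
   reorder   sku  weight
0       40  B201     NaN
1       72  B201     NaN
2       63  A102    15.0
3       38  B201     NaN
4       25  B201     NaN
5       59  A102    15.0
6       56  D201    39.0
7       50  D201    39.0
8       56  A102    15.0
9       64  D201    39.0
take first 7 rows:
   reorder   sku  weight
0       40  B201     NaN
1       72  B201     NaN
2       63  A102    15.0
3       38  B201     NaN
4       25  B201     NaN
5       59  A102    15.0
6       56  D201    39.0
group by sku, sum of reorder:
sku
A102    122
B201    175
D201     56
Name: reorder, dtype: int64
Hence 353.

353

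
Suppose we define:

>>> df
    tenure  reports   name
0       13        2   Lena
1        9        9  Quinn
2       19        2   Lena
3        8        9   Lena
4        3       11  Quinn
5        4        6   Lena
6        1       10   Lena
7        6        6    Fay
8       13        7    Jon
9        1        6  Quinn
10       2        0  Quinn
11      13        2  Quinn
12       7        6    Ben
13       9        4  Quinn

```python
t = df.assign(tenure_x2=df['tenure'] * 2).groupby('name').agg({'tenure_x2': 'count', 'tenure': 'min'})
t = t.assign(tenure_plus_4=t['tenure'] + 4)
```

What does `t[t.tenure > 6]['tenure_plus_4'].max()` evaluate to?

add column tenure_x2 = df['tenure'] * 2:
    tenure  reports   name  tenure_x2
0       13        2   Lena         26
1        9        9  Quinn         18
2       19        2   Lena         38
3        8        9   Lena         16
4        3       11  Quinn          6
5        4        6   Lena          8
6        1       10   Lena          2
7        6        6    Fay         12
8       13        7    Jon         26
9        1        6  Quinn          2
10       2        0  Quinn          4
11      13        2  Quinn         26
12       7        6    Ben         14
13       9        4  Quinn         18
group by name: count(tenure_x2), min(tenure):
       tenure_x2  tenure
name                    
Ben            1       7
Fay            1       6
Jon            1      13
Lena           5       1
Quinn          6       1
add column tenure_plus_4 = t['tenure'] + 4:
       tenure_x2  tenure  tenure_plus_4
name                                   
Ben            1       7             11
Fay            1       6             10
Jon            1      13             17
Lena           5       1              5
Quinn          6       1              5
filter rows where tenure > 6:
      tenure_x2  tenure  tenure_plus_4
name                                  
Ben           1       7             11
Jon           1      13             17
Then the max of column 'tenure_plus_4': 17

17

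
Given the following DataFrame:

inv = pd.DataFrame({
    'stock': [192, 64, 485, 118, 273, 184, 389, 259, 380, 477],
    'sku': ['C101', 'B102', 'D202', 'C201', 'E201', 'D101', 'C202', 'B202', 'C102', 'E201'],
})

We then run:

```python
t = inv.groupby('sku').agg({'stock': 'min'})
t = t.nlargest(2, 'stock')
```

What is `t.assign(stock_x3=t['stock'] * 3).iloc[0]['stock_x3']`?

group by sku, min of stock:
      stock
sku        
B102     64
B202    259
C101    192
C102    380
C201    118
C202    389
D101    184
D202    485
E201    273
take 2 rows with largest stock:
      stock
sku        
D202    485
C202    389
add column stock_x3 = t['stock'] * 3:
      stock  stock_x3
sku                  
D202    485      1455
C202    389      1167
Finally, value at position 0, column 'stock_x3' = 1455.

1455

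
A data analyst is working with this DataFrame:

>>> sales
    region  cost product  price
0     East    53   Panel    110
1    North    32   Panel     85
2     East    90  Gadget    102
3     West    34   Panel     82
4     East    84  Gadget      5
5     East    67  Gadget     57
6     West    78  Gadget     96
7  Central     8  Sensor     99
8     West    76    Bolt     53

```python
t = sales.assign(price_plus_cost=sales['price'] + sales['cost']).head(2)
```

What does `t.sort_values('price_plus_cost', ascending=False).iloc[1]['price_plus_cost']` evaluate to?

add column price_plus_cost = sales['price'] + sales['cost']:
    region  cost product  price  price_plus_cost
0     East    53   Panel    110              163
1    North    32   Panel     85              117
2     East    90  Gadget    102              192
3     West    34   Panel     82              116
4     East    84  Gadget      5               89
5     East    67  Gadget     57              124
6     West    78  Gadget     96              174
7  Central     8  Sensor     99              107
8     West    76    Bolt     53              129
take first 2 rows:
  region  cost product  price  price_plus_cost
0   East    53   Panel    110              163
1  North    32   Panel     85              117
sort by price_plus_cost descending:
  region  cost product  price  price_plus_cost
0   East    53   Panel    110              163
1  North    32   Panel     85              117

117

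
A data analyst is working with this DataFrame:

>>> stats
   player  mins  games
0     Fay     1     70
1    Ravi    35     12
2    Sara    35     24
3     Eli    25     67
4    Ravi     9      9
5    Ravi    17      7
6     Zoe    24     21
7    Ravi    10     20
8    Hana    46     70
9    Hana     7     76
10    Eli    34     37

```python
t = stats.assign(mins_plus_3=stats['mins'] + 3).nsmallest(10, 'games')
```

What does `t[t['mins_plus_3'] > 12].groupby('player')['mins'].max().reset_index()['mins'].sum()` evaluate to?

add column mins_plus_3 = stats['mins'] + 3:
   player  mins  games  mins_plus_3
0     Fay     1     70            4
1    Ravi    35     12           38
2    Sara    35     24           38
3     Eli    25     67           28
4    Ravi     9      9           12
5    Ravi    17      7           20
6     Zoe    24     21           27
7    Ravi    10     20           13
8    Hana    46     70           49
9    Hana     7     76           10
10    Eli    34     37           37
take 10 rows with smallest games:
   player  mins  games  mins_plus_3
5    Ravi    17      7           20
4    Ravi     9      9           12
1    Ravi    35     12           38
7    Ravi    10     20           13
6     Zoe    24     21           27
2    Sara    35     24           38
10    Eli    34     37           37
3     Eli    25     67           28
0     Fay     1     70            4
8    Hana    46     70           49
filter rows where mins_plus_3 > 12:
   player  mins  games  mins_plus_3
5    Ravi    17      7           20
1    Ravi    35     12           38
7    Ravi    10     20           13
6     Zoe    24     21           27
2    Sara    35     24           38
10    Eli    34     37           37
3     Eli    25     67           28
8    Hana    46     70           49
group by player, max of mins:
player
Eli     34
Hana    46
Ravi    35
Sara    35
Zoe     24
Name: mins, dtype: int64
reset_index():
  player  mins
0    Eli    34
1   Hana    46
2   Ravi    35
3   Sara    35
4    Zoe    24
sum of column 'mins' → 174

174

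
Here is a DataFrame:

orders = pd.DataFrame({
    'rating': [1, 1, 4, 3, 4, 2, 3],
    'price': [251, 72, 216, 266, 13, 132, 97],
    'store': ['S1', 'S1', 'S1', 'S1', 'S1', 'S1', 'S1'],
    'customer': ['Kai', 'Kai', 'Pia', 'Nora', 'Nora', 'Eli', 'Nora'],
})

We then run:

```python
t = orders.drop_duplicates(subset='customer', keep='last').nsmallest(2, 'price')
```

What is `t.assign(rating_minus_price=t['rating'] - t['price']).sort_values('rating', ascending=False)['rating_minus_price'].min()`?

drop duplicate customer (keep=last):
   rating  price store customer
1       1     72    S1      Kai
2       4    216    S1      Pia
5       2    132    S1      Eli
6       3     97    S1     Nora
take 2 rows with smallest price:
   rating  price store customer
1       1     72    S1      Kai
6       3     97    S1     Nora
add column rating_minus_price = t['rating'] - t['price']:
   rating  price store customer  rating_minus_price
1       1     72    S1      Kai                 -71
6       3     97    S1     Nora                 -94
sort by rating descending:
   rating  price store customer  rating_minus_price
6       3     97    S1     Nora                 -94
1       1     72    S1      Kai                 -71
Taking the min of column 'rating_minus_price' gives -94.

-94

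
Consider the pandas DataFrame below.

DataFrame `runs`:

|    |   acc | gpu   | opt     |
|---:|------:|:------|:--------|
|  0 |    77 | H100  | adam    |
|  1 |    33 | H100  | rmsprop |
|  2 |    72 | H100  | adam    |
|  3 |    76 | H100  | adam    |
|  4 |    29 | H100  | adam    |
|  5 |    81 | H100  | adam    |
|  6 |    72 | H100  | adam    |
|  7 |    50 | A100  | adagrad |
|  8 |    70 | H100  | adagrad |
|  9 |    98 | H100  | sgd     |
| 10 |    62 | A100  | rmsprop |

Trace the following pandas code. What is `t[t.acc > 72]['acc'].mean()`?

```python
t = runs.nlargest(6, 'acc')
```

take 6 rows with largest acc:
   acc   gpu   opt
9   98  H100   sgd
5   81  H100  adam
0   77  H100  adam
3   76  H100  adam
2   72  H100  adam
6   72  H100  adam
filter rows where acc > 72:
   acc   gpu   opt
9   98  H100   sgd
5   81  H100  adam
0   77  H100  adam
3   76  H100  adam

83.0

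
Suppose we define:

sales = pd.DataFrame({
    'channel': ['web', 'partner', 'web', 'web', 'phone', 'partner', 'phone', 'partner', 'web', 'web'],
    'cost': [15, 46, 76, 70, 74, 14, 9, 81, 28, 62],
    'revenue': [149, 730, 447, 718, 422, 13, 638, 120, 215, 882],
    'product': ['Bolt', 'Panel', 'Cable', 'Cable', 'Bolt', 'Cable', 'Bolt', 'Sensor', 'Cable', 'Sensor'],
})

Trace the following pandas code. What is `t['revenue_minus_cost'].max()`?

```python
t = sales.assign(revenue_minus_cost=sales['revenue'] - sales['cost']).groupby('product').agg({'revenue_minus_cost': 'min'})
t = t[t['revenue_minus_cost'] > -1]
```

add column revenue_minus_cost = sales['revenue'] - sales['cost']:
   channel  cost  revenue product  revenue_minus_cost
0      web    15      149    Bolt                 134
1  partner    46      730   Panel                 684
2      web    76      447   Cable                 371
3      web    70      718   Cable                 648
4    phone    74      422    Bolt                 348
5  partner    14       13   Cable                  -1
6    phone     9      638    Bolt                 629
7  partner    81      120  Sensor                  39
8      web    28      215   Cable                 187
9      web    62      882  Sensor                 820
group by product, min of revenue_minus_cost:
         revenue_minus_cost
product                    
Bolt                    134
Cable                    -1
Panel                   684
Sensor                   39
filter rows where revenue_minus_cost > -1:
         revenue_minus_cost
product                    
Bolt                    134
Panel                   684
Sensor                   39
Taking the max of column 'revenue_minus_cost' gives 684.

684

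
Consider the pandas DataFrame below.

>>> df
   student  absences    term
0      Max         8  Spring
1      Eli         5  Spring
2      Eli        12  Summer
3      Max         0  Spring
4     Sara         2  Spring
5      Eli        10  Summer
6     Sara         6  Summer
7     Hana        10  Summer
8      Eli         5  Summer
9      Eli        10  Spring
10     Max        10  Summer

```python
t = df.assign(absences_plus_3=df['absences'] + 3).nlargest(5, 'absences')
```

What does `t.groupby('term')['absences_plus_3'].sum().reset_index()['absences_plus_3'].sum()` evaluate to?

add column absences_plus_3 = df['absences'] + 3:
   student  absences    term  absences_plus_3
0      Max         8  Spring               11
1      Eli         5  Spring                8
2      Eli        12  Summer               15
3      Max         0  Spring                3
4     Sara         2  Spring                5
5      Eli        10  Summer               13
6     Sara         6  Summer                9
7     Hana        10  Summer               13
8      Eli         5  Summer                8
9      Eli        10  Spring               13
10     Max        10  Summer               13
take 5 rows with largest absences:
   student  absences    term  absences_plus_3
2      Eli        12  Summer               15
5      Eli        10  Summer               13
7     Hana        10  Summer               13
9      Eli        10  Spring               13
10     Max        10  Summer               13
group by term, sum of absences_plus_3:
term
Spring    13
Summer    54
Name: absences_plus_3, dtype: int64
reset_index():
     term  absences_plus_3
0  Spring               13
1  Summer               54
Then the sum of column 'absences_plus_3': 67

67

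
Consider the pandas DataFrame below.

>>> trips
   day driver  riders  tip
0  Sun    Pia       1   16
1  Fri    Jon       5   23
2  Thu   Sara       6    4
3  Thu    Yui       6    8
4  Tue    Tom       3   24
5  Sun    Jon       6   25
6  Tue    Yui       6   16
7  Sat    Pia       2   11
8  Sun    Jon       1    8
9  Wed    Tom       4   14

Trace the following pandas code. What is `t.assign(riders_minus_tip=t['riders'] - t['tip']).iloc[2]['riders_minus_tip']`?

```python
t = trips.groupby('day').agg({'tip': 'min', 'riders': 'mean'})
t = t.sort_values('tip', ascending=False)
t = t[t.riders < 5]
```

-9.0

group by day: min(tip), mean(riders):
     tip    riders
day               
Fri   23  5.000000
Sat   11  2.000000
Sun    8  2.666667
Thu    4  6.000000
Tue   16  4.500000
Wed   14  4.000000
sort by tip descending:
     tip    riders
day               
Fri   23  5.000000
Tue   16  4.500000
Wed   14  4.000000
Sat   11  2.000000
Sun    8  2.666667
Thu    4  6.000000
filter rows where riders < 5:
     tip    riders
day               
Tue   16  4.500000
Wed   14  4.000000
Sat   11  2.000000
Sun    8  2.666667
add column riders_minus_tip = t['riders'] - t['tip']:
     tip    riders  riders_minus_tip
day                                 
Tue   16  4.500000        -11.500000
Wed   14  4.000000        -10.000000
Sat   11  2.000000         -9.000000
Sun    8  2.666667         -5.333333
Taking the value at position 2, column 'riders_minus_tip' gives -9.0.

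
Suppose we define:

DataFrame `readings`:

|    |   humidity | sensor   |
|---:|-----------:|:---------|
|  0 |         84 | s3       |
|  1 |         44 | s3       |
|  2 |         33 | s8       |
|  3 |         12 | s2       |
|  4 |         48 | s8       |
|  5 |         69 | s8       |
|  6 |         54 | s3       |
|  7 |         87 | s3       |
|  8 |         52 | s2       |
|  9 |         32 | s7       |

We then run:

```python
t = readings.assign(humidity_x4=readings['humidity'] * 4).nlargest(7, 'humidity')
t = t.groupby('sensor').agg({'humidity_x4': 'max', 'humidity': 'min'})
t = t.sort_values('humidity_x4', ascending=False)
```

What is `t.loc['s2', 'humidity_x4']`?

208

add column humidity_x4 = readings['humidity'] * 4:
   humidity sensor  humidity_x4
0        84     s3          336
1        44     s3          176
2        33     s8          132
3        12     s2           48
4        48     s8          192
5        69     s8          276
6        54     s3          216
7        87     s3          348
8        52     s2          208
9        32     s7          128
take 7 rows with largest humidity:
   humidity sensor  humidity_x4
7        87     s3          348
0        84     s3          336
5        69     s8          276
6        54     s3          216
8        52     s2          208
4        48     s8          192
1        44     s3          176
group by sensor: max(humidity_x4), min(humidity):
        humidity_x4  humidity
sensor                       
s2              208        52
s3              348        44
s8              276        48
sort by humidity_x4 descending:
        humidity_x4  humidity
sensor                       
s3              348        44
s8              276        48
s2              208        52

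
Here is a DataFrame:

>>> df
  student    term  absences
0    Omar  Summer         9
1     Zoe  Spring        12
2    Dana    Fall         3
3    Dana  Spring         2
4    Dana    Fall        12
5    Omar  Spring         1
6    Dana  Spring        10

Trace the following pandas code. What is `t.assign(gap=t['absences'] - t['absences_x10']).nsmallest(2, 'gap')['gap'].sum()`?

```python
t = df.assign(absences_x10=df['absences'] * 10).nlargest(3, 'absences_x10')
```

add column absences_x10 = df['absences'] * 10:
  student    term  absences  absences_x10
0    Omar  Summer         9            90
1     Zoe  Spring        12           120
2    Dana    Fall         3            30
3    Dana  Spring         2            20
4    Dana    Fall        12           120
5    Omar  Spring         1            10
6    Dana  Spring        10           100
take 3 rows with largest absences_x10:
  student    term  absences  absences_x10
1     Zoe  Spring        12           120
4    Dana    Fall        12           120
6    Dana  Spring        10           100
add column gap = t['absences'] - t['absences_x10']:
  student    term  absences  absences_x10  gap
1     Zoe  Spring        12           120 -108
4    Dana    Fall        12           120 -108
6    Dana  Spring        10           100  -90
take 2 rows with smallest gap:
  student    term  absences  absences_x10  gap
1     Zoe  Spring        12           120 -108
4    Dana    Fall        12           120 -108
Finally, sum of column 'gap' = -216.

-216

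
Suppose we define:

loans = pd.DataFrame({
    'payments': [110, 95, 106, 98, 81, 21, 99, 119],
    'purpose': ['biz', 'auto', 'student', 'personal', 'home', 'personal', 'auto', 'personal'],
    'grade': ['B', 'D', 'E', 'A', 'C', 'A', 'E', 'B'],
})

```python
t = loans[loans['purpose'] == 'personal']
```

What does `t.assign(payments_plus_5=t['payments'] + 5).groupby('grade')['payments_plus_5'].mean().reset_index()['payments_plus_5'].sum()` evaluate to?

filter rows where purpose == 'personal':
   payments   purpose grade
3        98  personal     A
5        21  personal     A
7       119  personal     B
add column payments_plus_5 = t['payments'] + 5:
   payments   purpose grade  payments_plus_5
3        98  personal     A              103
5        21  personal     A               26
7       119  personal     B              124
group by grade, mean of payments_plus_5:
grade
A     64.5
B    124.0
Name: payments_plus_5, dtype: float64
reset_index():
  grade  payments_plus_5
0     A             64.5
1     B            124.0

188.5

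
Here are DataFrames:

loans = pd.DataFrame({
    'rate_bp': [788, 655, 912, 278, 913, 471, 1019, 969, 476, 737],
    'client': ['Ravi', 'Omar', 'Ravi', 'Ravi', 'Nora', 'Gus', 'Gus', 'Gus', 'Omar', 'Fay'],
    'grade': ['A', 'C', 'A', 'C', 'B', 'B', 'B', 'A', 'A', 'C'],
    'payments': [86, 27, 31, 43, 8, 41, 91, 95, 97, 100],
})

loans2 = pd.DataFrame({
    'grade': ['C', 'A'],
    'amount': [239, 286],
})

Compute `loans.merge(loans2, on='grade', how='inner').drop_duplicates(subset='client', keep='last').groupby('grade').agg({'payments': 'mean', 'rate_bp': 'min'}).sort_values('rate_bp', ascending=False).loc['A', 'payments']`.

merge on 'grade' (how='inner') → 7 rows:
   rate_bp client grade  payments  amount
0      788   Ravi     A        86     286
1      655   Omar     C        27     239
2      912   Ravi     A        31     286
3      278   Ravi     C        43     239
4      969    Gus     A        95     286
5      476   Omar     A        97     286
6      737    Fay     C       100     239
drop duplicate client (keep=last):
   rate_bp client grade  payments  amount
3      278   Ravi     C        43     239
4      969    Gus     A        95     286
5      476   Omar     A        97     286
6      737    Fay     C       100     239
group by grade: mean(payments), min(rate_bp):
       payments  rate_bp
grade                   
A          96.0      476
C          71.5      278
sort by rate_bp descending:
       payments  rate_bp
grade                   
A          96.0      476
C          71.5      278
Reading off the value at row 'A', column 'payments', we get 96.0.

96.0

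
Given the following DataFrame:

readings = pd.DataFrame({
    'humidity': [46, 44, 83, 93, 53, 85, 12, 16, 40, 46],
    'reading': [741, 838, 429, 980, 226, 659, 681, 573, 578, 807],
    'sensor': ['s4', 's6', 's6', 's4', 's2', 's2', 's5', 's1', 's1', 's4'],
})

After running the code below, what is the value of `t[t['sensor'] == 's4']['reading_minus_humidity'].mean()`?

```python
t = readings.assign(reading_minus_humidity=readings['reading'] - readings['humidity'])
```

add column reading_minus_humidity = readings['reading'] - readings['humidity']:
   humidity  reading sensor  reading_minus_humidity
0        46      741     s4                     695
1        44      838     s6                     794
2        83      429     s6                     346
3        93      980     s4                     887
4        53      226     s2                     173
5        85      659     s2                     574
6        12      681     s5                     669
7        16      573     s1                     557
8        40      578     s1                     538
9        46      807     s4                     761
filter rows where sensor == 's4':
   humidity  reading sensor  reading_minus_humidity
0        46      741     s4                     695
3        93      980     s4                     887
9        46      807     s4                     761
mean of column 'reading_minus_humidity' → 781.0

781.0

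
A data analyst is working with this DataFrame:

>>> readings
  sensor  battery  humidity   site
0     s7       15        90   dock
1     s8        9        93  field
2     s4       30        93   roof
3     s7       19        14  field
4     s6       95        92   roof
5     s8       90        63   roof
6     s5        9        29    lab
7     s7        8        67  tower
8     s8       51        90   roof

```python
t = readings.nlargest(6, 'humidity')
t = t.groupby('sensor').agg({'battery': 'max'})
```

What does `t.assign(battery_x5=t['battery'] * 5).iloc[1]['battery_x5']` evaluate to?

475

take 6 rows with largest humidity:
  sensor  battery  humidity   site
1     s8        9        93  field
2     s4       30        93   roof
4     s6       95        92   roof
0     s7       15        90   dock
8     s8       51        90   roof
7     s7        8        67  tower
group by sensor, max of battery:
        battery
sensor         
s4           30
s6           95
s7           15
s8           51
add column battery_x5 = t['battery'] * 5:
        battery  battery_x5
sensor                     
s4           30         150
s6           95         475
s7           15          75
s8           51         255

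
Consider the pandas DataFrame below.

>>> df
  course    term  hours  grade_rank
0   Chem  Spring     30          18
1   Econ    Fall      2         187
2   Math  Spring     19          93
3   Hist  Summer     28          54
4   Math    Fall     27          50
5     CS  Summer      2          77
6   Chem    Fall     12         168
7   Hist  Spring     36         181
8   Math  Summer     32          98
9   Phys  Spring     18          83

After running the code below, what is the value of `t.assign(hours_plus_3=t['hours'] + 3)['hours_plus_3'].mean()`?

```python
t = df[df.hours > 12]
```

filter rows where hours > 12:
  course    term  hours  grade_rank
0   Chem  Spring     30          18
2   Math  Spring     19          93
3   Hist  Summer     28          54
4   Math    Fall     27          50
7   Hist  Spring     36         181
8   Math  Summer     32          98
9   Phys  Spring     18          83
add column hours_plus_3 = t['hours'] + 3:
  course    term  hours  grade_rank  hours_plus_3
0   Chem  Spring     30          18            33
2   Math  Spring     19          93            22
3   Hist  Summer     28          54            31
4   Math    Fall     27          50            30
7   Hist  Spring     36         181            39
8   Math  Summer     32          98            35
9   Phys  Spring     18          83            21
So mean() = 30.1428571429.

30.1428571429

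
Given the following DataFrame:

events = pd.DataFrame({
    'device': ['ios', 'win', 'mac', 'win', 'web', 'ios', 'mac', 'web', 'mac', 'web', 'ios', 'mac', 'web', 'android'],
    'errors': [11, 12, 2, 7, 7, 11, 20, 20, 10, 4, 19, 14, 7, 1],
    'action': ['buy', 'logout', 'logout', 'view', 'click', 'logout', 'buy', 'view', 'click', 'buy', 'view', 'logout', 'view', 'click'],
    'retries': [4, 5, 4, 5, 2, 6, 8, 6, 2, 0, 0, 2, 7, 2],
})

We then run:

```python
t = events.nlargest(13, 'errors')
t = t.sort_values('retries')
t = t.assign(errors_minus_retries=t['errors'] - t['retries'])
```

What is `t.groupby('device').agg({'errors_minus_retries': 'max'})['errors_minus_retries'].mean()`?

13.0

take 13 rows with largest errors:
   device  errors  action  retries
6     mac      20     buy        8
7     web      20    view        6
10    ios      19    view        0
11    mac      14  logout        2
1     win      12  logout        5
0     ios      11     buy        4
5     ios      11  logout        6
8     mac      10   click        2
3     win       7    view        5
4     web       7   click        2
12    web       7    view        7
9     web       4     buy        0
2     mac       2  logout        4
sort by retries:
   device  errors  action  retries
10    ios      19    view        0
9     web       4     buy        0
11    mac      14  logout        2
8     mac      10   click        2
4     web       7   click        2
0     ios      11     buy        4
2     mac       2  logout        4
1     win      12  logout        5
3     win       7    view        5
7     web      20    view        6
5     ios      11  logout        6
12    web       7    view        7
6     mac      20     buy        8
add column errors_minus_retries = t['errors'] - t['retries']:
   device  errors  action  retries  errors_minus_retries
10    ios      19    view        0                    19
9     web       4     buy        0                     4
11    mac      14  logout        2                    12
8     mac      10   click        2                     8
4     web       7   click        2                     5
0     ios      11     buy        4                     7
2     mac       2  logout        4                    -2
1     win      12  logout        5                     7
3     win       7    view        5                     2
7     web      20    view        6                    14
5     ios      11  logout        6                     5
12    web       7    view        7                     0
6     mac      20     buy        8                    12
group by device, max of errors_minus_retries:
        errors_minus_retries
device                      
ios                       19
mac                       12
web                       14
win                        7
Then the mean of column 'errors_minus_retries': 13.0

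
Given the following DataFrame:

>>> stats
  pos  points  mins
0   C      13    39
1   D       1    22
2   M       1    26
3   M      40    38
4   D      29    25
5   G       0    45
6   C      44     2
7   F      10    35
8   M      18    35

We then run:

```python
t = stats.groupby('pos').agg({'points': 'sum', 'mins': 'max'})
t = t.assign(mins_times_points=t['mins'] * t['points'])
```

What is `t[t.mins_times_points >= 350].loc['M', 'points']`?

group by pos: sum(points), max(mins):
     points  mins
pos              
C        57    39
D        30    25
F        10    35
G         0    45
M        59    38
add column mins_times_points = t['mins'] * t['points']:
     points  mins  mins_times_points
pos                                 
C        57    39               2223
D        30    25                750
F        10    35                350
G         0    45                  0
M        59    38               2242
filter rows where mins_times_points >= 350:
     points  mins  mins_times_points
pos                                 
C        57    39               2223
D        30    25                750
F        10    35                350
M        59    38               2242

59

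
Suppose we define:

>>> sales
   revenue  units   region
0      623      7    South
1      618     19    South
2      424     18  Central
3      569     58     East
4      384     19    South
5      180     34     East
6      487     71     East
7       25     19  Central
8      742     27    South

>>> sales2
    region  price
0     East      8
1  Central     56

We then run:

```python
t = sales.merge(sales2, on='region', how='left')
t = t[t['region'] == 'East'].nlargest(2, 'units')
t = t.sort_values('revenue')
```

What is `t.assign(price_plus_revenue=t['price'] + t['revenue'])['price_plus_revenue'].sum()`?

merge on 'region' (how='left') → 9 rows:
   revenue  units   region  price
0      623      7    South    NaN
1      618     19    South    NaN
2      424     18  Central   56.0
3      569     58     East    8.0
4      384     19    South    NaN
5      180     34     East    8.0
6      487     71     East    8.0
7       25     19  Central   56.0
8      742     27    South    NaN
filter rows where region == 'East':
   revenue  units region  price
3      569     58   East    8.0
5      180     34   East    8.0
6      487     71   East    8.0
take 2 rows with largest units:
   revenue  units region  price
6      487     71   East    8.0
3      569     58   East    8.0
sort by revenue:
   revenue  units region  price
6      487     71   East    8.0
3      569     58   East    8.0
add column price_plus_revenue = t['price'] + t['revenue']:
   revenue  units region  price  price_plus_revenue
6      487     71   East    8.0               495.0
3      569     58   East    8.0               577.0
Reading off the sum of column 'price_plus_revenue', we get 1072.0.

1072.0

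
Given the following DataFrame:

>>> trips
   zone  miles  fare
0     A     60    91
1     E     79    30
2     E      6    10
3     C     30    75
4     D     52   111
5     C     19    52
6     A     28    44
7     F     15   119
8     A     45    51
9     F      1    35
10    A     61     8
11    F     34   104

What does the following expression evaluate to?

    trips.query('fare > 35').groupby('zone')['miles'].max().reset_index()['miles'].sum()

176

filter rows where fare > 35:
   zone  miles  fare
0     A     60    91
3     C     30    75
4     D     52   111
5     C     19    52
6     A     28    44
7     F     15   119
8     A     45    51
11    F     34   104
group by zone, max of miles:
zone
A    60
C    30
D    52
F    34
Name: miles, dtype: int64
reset_index():
  zone  miles
0    A     60
1    C     30
2    D     52
3    F     34
The sum of column 'miles' is 176.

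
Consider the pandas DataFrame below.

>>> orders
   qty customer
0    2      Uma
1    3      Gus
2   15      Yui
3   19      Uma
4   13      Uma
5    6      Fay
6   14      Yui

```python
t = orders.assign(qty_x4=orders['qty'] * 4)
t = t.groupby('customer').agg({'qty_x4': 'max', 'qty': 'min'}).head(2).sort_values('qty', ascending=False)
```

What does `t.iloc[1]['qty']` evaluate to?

3

add column qty_x4 = orders['qty'] * 4:
   qty customer  qty_x4
0    2      Uma       8
1    3      Gus      12
2   15      Yui      60
3   19      Uma      76
4   13      Uma      52
5    6      Fay      24
6   14      Yui      56
group by customer: max(qty_x4), min(qty):
          qty_x4  qty
customer             
Fay           24    6
Gus           12    3
Uma           76    2
Yui           60   14
take first 2 rows:
          qty_x4  qty
customer             
Fay           24    6
Gus           12    3
sort by qty descending:
          qty_x4  qty
customer             
Fay           24    6
Gus           12    3
So iloc[1]['qty'] = 3.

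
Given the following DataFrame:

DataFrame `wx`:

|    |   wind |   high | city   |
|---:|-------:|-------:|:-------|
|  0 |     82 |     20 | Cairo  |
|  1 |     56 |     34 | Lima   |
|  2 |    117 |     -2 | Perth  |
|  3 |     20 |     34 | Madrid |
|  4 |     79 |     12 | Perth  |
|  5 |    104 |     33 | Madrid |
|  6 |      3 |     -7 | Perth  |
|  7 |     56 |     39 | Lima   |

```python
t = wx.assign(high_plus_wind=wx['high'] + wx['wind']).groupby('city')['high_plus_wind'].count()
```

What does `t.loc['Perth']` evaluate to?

add column high_plus_wind = wx['high'] + wx['wind']:
   wind  high    city  high_plus_wind
0    82    20   Cairo             102
1    56    34    Lima              90
2   117    -2   Perth             115
3    20    34  Madrid              54
4    79    12   Perth              91
5   104    33  Madrid             137
6     3    -7   Perth              -4
7    56    39    Lima              95
group by city, count of high_plus_wind:
city
Cairo     1
Lima      2
Madrid    2
Perth     3
Name: high_plus_wind, dtype: int64
So loc['Perth'] = 3.

3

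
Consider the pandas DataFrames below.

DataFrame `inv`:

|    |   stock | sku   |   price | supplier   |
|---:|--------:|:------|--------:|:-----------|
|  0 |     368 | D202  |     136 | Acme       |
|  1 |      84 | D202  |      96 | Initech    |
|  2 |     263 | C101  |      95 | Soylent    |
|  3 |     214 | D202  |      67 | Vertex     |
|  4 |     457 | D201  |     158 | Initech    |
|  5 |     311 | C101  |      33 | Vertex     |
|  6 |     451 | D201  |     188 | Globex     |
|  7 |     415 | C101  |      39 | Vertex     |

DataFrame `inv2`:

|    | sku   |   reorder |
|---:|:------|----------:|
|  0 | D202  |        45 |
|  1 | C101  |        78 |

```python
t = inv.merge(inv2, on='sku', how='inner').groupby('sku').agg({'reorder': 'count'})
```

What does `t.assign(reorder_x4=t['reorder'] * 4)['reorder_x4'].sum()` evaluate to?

24

merge on 'sku' (how='inner') → 6 rows:
   stock   sku  price supplier  reorder
0    368  D202    136     Acme       45
1     84  D202     96  Initech       45
2    263  C101     95  Soylent       78
3    214  D202     67   Vertex       45
4    311  C101     33   Vertex       78
5    415  C101     39   Vertex       78
group by sku, count of reorder:
      reorder
sku          
C101        3
D202        3
add column reorder_x4 = t['reorder'] * 4:
      reorder  reorder_x4
sku                      
C101        3          12
D202        3          12
Taking the sum of column 'reorder_x4' gives 24.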